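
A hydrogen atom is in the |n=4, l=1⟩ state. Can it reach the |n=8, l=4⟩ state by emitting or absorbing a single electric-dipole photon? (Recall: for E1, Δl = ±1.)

Initial l = 1, final l = 4, so Δl = +3. E1 requires Δl = ±1: fails.
The transition is electric-dipole forbidden.

forbidden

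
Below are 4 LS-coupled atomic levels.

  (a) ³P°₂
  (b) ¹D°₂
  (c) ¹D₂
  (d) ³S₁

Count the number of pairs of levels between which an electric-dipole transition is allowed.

2

(a)–(b): forbidden (parity, ΔS).
(a)–(c): forbidden (ΔS).
(a)–(d): allowed.
(b)–(c): allowed.
(b)–(d): forbidden (ΔS, ΔL).
(c)–(d): forbidden (parity, ΔS, ΔL).
Allowed pairs: 2 of 6.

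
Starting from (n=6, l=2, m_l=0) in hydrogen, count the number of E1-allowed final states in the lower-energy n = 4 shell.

E1 requires Δl = ±1, so l_f ∈ {1, 3}; with 0 ≤ l_f ≤ n_f−1 = 3, the allowed l_f values are {1, 3}.
For l_f = 1: m_f ∈ {m_i−1, m_i, m_i+1} ∩ [−1, 1] = {-1, 0, 1} → 3 states.
For l_f = 3: m_f ∈ {m_i−1, m_i, m_i+1} ∩ [−3, 3] = {-1, 0, 1} → 3 states.
Total: 6.

6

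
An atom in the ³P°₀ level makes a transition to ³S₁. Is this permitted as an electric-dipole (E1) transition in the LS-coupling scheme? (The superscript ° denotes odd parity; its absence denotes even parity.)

Reading off the term symbols: S 1→1, L 1→0, J 0→1, parity odd→even.
Parity must change: odd → even — passes.
ΔJ = 0, ±1 (not J=0↔0): J: 0 → 1, ΔJ = +1 — passes.
ΔS = 0: S: 1 → 1 — passes.
ΔL = 0, ±1 (not L=0↔0): L: 1 → 0, ΔL = -1 — passes.
All four E1 rules are satisfied.

allowed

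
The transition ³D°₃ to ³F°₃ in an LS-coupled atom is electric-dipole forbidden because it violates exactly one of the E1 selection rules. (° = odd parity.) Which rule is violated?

parity

Reading off the term symbols: S 1→1, L 2→3, J 3→3, parity odd→odd.
ΔS = 0: S: 1 → 1 — ✓.
Parity must change: odd → odd — ✗.
ΔL = 0, ±1 (not L=0↔0): L: 2 → 3, ΔL = +1 — ✓.
ΔJ = 0, ±1 (not J=0↔0): J: 3 → 3, ΔJ = +0 — ✓.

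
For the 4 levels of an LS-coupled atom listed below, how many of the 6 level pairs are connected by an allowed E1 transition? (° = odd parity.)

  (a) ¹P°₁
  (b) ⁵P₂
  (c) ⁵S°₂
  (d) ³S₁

1

(a)–(b): forbidden (ΔS).
(a)–(c): forbidden (parity, ΔS).
(a)–(d): forbidden (ΔS).
(b)–(c): allowed.
(b)–(d): forbidden (parity, ΔS).
(c)–(d): forbidden (ΔS, ΔL).
Allowed pairs: 1 of 6.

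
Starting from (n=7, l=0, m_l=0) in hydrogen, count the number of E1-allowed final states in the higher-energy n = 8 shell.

E1 requires Δl = ±1, so l_f ∈ {-1, 1}; with 0 ≤ l_f ≤ n_f−1 = 7, the allowed l_f values are {1}.
For l_f = 1: m_f ∈ {m_i−1, m_i, m_i+1} ∩ [−1, 1] = {-1, 0, 1} → 3 states.
Total: 3.

3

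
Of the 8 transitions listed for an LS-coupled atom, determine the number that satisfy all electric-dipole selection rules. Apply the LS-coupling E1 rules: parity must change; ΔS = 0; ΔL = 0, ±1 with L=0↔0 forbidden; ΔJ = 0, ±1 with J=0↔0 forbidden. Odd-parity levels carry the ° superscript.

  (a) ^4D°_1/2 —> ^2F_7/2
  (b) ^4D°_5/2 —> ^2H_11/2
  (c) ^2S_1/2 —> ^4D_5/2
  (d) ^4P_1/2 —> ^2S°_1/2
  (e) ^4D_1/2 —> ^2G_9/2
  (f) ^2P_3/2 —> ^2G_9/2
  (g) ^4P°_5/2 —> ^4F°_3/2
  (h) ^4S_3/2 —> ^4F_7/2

(a) forbidden (ΔS, ΔJ fail)
(b) forbidden (ΔS, ΔL, ΔJ fail)
(c) forbidden (parity, ΔS, ΔL, ΔJ fail)
(d) forbidden (ΔS fails)
(e) forbidden (parity, ΔS, ΔL, ΔJ fail)
(f) forbidden (parity, ΔL, ΔJ fail)
(g) forbidden (parity, ΔL fail)
(h) forbidden (parity, ΔL, ΔJ fail)
Total allowed: 0 of 8.

0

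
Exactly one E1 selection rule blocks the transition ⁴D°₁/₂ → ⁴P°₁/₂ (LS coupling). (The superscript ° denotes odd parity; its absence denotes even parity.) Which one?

Parity must change: odd → odd — violated.
ΔL = 0, ±1 (not L=0↔0): L: 2 → 1, ΔL = -1 — satisfied.
ΔJ = 0, ±1 (not J=0↔0): J: 1/2 → 1/2, ΔJ = +0 — satisfied.
ΔS = 0: S: 3/2 → 3/2 — satisfied.

parity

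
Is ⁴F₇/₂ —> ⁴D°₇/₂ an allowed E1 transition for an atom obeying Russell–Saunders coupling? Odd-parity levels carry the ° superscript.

allowed

Parity must change: even → odd — ✓.
ΔS = 0: S: 3/2 → 3/2 — ✓.
ΔL = 0, ±1 (not L=0↔0): L: 3 → 2, ΔL = -1 — ✓.
ΔJ = 0, ±1 (not J=0↔0): J: 7/2 → 7/2, ΔJ = +0 — ✓.
All four E1 rules are satisfied.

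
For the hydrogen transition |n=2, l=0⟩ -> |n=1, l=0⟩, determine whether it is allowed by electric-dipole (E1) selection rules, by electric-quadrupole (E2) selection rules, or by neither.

neither

Δl = 0 − 0 = +0; l_i + l_f = 0.
E1 (Δl = ±1): not satisfied.
E2 (Δl = 0,±2, l_i+l_f ≥ 2): not satisfied.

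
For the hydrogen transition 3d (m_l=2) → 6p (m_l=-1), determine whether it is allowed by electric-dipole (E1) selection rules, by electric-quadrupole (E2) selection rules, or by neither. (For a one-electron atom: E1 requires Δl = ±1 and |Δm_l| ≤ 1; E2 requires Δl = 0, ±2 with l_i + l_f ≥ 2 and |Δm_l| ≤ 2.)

neither

Δl = 1 − 2 = -1; l_i + l_f = 3.
Δm_l = -3.
E1 (Δl = ±1, |Δm_l| ≤ 1): not satisfied.
E2 (Δl = 0,±2, l_i+l_f ≥ 2, |Δm_l| ≤ 2): not satisfied.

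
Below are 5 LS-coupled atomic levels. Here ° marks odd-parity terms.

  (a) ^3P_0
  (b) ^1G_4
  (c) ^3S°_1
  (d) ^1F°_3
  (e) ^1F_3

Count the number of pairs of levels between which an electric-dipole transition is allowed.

(a)–(b): forbidden (parity, ΔS, ΔL, ΔJ).
(a)–(c): allowed.
(a)–(d): forbidden (ΔS, ΔL, ΔJ).
(a)–(e): forbidden (parity, ΔS, ΔL, ΔJ).
(b)–(c): forbidden (ΔS, ΔL, ΔJ).
(b)–(d): allowed.
(b)–(e): forbidden (parity).
(c)–(d): forbidden (parity, ΔS, ΔL, ΔJ).
(c)–(e): forbidden (ΔS, ΔL, ΔJ).
(d)–(e): allowed.
Allowed pairs: 3 of 10.

3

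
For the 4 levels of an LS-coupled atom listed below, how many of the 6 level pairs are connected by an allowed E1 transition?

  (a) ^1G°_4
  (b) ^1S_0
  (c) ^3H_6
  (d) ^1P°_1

1

(a)–(b): forbidden (ΔL, ΔJ).
(a)–(c): forbidden (ΔS, ΔJ).
(a)–(d): forbidden (parity, ΔL, ΔJ).
(b)–(c): forbidden (parity, ΔS, ΔL, ΔJ).
(b)–(d): allowed.
(c)–(d): forbidden (ΔS, ΔL, ΔJ).
Allowed pairs: 1 of 6.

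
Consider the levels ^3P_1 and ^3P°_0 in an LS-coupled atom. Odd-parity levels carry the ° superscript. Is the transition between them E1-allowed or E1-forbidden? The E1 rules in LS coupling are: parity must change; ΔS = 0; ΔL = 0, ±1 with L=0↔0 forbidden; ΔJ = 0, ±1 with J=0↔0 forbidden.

allowed

Initial level: S=1, L=1, J=1, parity even. Final level: S=1, L=1, J=0, parity odd.
Parity must change: even → odd — passes.
ΔS = 0: S: 1 → 1 — passes.
ΔL = 0, ±1 (not L=0↔0): L: 1 → 1, ΔL = +0 — passes.
ΔJ = 0, ±1 (not J=0↔0): J: 1 → 0, ΔJ = -1 — passes.
All four E1 rules are satisfied.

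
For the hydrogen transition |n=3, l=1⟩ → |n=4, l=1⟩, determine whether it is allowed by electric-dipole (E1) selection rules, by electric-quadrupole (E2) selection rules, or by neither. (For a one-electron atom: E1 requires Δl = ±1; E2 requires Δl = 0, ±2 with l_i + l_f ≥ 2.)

E2

Δl = 1 − 1 = +0; l_i + l_f = 2.
E1 (Δl = ±1): not satisfied.
E2 (Δl = 0,±2, l_i+l_f ≥ 2): satisfied.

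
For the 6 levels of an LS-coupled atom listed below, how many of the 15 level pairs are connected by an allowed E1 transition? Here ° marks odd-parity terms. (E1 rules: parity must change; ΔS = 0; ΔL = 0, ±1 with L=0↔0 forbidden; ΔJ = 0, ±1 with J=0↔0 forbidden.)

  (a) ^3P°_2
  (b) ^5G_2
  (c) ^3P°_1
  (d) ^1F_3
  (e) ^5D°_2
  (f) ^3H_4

0

(a)–(b): forbidden (ΔS, ΔL).
(a)–(c): forbidden (parity).
(a)–(d): forbidden (ΔS, ΔL).
(a)–(e): forbidden (parity, ΔS).
(a)–(f): forbidden (ΔL, ΔJ).
(b)–(c): forbidden (ΔS, ΔL).
(b)–(d): forbidden (parity, ΔS).
(b)–(e): forbidden (ΔL).
(b)–(f): forbidden (parity, ΔS, ΔJ).
(c)–(d): forbidden (ΔS, ΔL, ΔJ).
(c)–(e): forbidden (parity, ΔS).
(c)–(f): forbidden (ΔL, ΔJ).
(d)–(e): forbidden (ΔS).
(d)–(f): forbidden (parity, ΔS, ΔL).
(e)–(f): forbidden (ΔS, ΔL, ΔJ).
Allowed pairs: 0 of 15.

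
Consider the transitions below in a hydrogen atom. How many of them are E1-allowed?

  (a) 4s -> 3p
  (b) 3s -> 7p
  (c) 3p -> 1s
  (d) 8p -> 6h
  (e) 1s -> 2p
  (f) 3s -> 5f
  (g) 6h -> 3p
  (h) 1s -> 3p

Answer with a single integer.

5

(a) allowed
(b) allowed
(c) allowed
(d) forbidden — Δl = +4 (E1 requires Δl = ±1)
(e) allowed
(f) forbidden — Δl = +3 (E1 requires Δl = ±1)
(g) forbidden — Δl = -4 (E1 requires Δl = ±1)
(h) allowed
Total allowed: 5 of 8.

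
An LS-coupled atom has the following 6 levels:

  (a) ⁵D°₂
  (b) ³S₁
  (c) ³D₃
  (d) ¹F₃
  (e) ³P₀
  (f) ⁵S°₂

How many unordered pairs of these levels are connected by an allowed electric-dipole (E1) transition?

(a)–(b): forbidden (ΔS, ΔL).
(a)–(c): forbidden (ΔS).
(a)–(d): forbidden (ΔS).
(a)–(e): forbidden (ΔS, ΔJ).
(a)–(f): forbidden (parity, ΔL).
(b)–(c): forbidden (parity, ΔL, ΔJ).
(b)–(d): forbidden (parity, ΔS, ΔL, ΔJ).
(b)–(e): forbidden (parity).
(b)–(f): forbidden (ΔS, ΔL).
(c)–(d): forbidden (parity, ΔS).
(c)–(e): forbidden (parity, ΔJ).
(c)–(f): forbidden (ΔS, ΔL).
(d)–(e): forbidden (parity, ΔS, ΔL, ΔJ).
(d)–(f): forbidden (ΔS, ΔL).
(e)–(f): forbidden (ΔS, ΔJ).
Allowed pairs: 0 of 15.

0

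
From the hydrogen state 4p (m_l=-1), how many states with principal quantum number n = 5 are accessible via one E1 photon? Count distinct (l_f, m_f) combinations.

4

E1 requires Δl = ±1, so l_f ∈ {0, 2}; with 0 ≤ l_f ≤ n_f−1 = 4, the allowed l_f values are {0, 2}.
For l_f = 0: m_f ∈ {m_i−1, m_i, m_i+1} ∩ [−0, 0] = {0} → 1 state.
For l_f = 2: m_f ∈ {m_i−1, m_i, m_i+1} ∩ [−2, 2] = {-2, -1, 0} → 3 states.
Total: 4.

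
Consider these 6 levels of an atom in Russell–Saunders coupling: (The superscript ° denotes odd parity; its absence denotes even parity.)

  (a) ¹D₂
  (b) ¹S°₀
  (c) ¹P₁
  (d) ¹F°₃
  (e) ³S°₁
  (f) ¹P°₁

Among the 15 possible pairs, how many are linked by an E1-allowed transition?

(a)–(b): forbidden (ΔL, ΔJ).
(a)–(c): forbidden (parity).
(a)–(d): allowed.
(a)–(e): forbidden (ΔS, ΔL).
(a)–(f): allowed.
(b)–(c): allowed.
(b)–(d): forbidden (parity, ΔL, ΔJ).
(b)–(e): forbidden (parity, ΔS, ΔL).
(b)–(f): forbidden (parity).
(c)–(d): forbidden (ΔL, ΔJ).
(c)–(e): forbidden (ΔS).
(c)–(f): allowed.
(d)–(e): forbidden (parity, ΔS, ΔL, ΔJ).
(d)–(f): forbidden (parity, ΔL, ΔJ).
(e)–(f): forbidden (parity, ΔS).
Allowed pairs: 4 of 15.

4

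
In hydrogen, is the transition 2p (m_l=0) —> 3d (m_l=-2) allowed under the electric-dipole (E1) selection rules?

Initial l = 1, final l = 2, so Δl = +1. E1 requires Δl = ±1: ✓.
m_l: 0 → -2 (Δm_l = -2). |Δm_l| ≤ 1 ✗.
The transition is electric-dipole forbidden.

forbidden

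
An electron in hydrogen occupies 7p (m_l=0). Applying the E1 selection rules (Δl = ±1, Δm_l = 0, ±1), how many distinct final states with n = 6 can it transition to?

E1 requires Δl = ±1, so l_f ∈ {0, 2}; with 0 ≤ l_f ≤ n_f−1 = 5, the allowed l_f values are {0, 2}.
For l_f = 0: m_f ∈ {m_i−1, m_i, m_i+1} ∩ [−0, 0] = {0} → 1 state.
For l_f = 2: m_f ∈ {m_i−1, m_i, m_i+1} ∩ [−2, 2] = {-1, 0, 1} → 3 states.
Total: 4.

4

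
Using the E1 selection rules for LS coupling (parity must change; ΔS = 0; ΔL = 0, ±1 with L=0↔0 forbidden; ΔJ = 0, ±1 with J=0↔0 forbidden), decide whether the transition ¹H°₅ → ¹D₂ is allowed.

forbidden

Reading off the term symbols: S 0→0, L 5→2, J 5→2, parity odd→even.
Parity must change: odd → even — ✓.
ΔJ = 0, ±1 (not J=0↔0): J: 5 → 2, ΔJ = -3 — ✗.
ΔS = 0: S: 0 → 0 — ✓.
ΔL = 0, ±1 (not L=0↔0): L: 5 → 2, ΔL = -3 — ✗.
Rule(s) violated: ΔL, ΔJ.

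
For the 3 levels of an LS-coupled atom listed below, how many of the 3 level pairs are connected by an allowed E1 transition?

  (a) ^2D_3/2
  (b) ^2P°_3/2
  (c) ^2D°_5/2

(a)–(b): allowed.
(a)–(c): allowed.
(b)–(c): forbidden (parity).
Allowed pairs: 2 of 3.

2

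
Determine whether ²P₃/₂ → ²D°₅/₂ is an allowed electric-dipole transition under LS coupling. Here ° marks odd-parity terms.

allowed

Parity must change: even → odd — satisfied.
ΔS = 0: S: 1/2 → 1/2 — satisfied.
ΔL = 0, ±1 (not L=0↔0): L: 1 → 2, ΔL = +1 — satisfied.
ΔJ = 0, ±1 (not J=0↔0): J: 3/2 → 5/2, ΔJ = +1 — satisfied.
All four E1 rules are satisfied.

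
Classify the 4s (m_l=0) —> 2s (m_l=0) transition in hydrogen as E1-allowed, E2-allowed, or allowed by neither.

neither

Δl = 0 − 0 = +0; l_i + l_f = 0.
Δm_l = +0.
E1 (Δl = ±1, |Δm_l| ≤ 1): not satisfied.
E2 (Δl = 0,±2, l_i+l_f ≥ 2, |Δm_l| ≤ 2): not satisfied.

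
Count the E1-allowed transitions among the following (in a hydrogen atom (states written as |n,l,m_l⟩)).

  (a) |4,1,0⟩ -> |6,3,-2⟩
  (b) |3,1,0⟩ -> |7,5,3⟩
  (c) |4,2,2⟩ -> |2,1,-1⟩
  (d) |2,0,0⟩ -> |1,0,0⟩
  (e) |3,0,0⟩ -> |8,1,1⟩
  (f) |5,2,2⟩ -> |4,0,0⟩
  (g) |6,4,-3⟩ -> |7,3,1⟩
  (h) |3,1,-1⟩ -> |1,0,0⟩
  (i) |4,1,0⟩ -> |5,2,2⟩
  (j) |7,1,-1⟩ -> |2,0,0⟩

(a) forbidden — Δl = +2 (E1 requires Δl = ±1); Δm_l = -2 (E1 requires Δm_l = 0, ±1)
(b) forbidden — Δl = +4 (E1 requires Δl = ±1); Δm_l = +3 (E1 requires Δm_l = 0, ±1)
(c) forbidden — Δm_l = -3 (E1 requires Δm_l = 0, ±1)
(d) forbidden — Δl = +0 (E1 requires Δl = ±1)
(e) allowed
(f) forbidden — Δl = -2 (E1 requires Δl = ±1); Δm_l = -2 (E1 requires Δm_l = 0, ±1)
(g) forbidden — Δm_l = +4 (E1 requires Δm_l = 0, ±1)
(h) allowed
(i) forbidden — Δm_l = +2 (E1 requires Δm_l = 0, ±1)
(j) allowed
Total allowed: 3 of 10.

3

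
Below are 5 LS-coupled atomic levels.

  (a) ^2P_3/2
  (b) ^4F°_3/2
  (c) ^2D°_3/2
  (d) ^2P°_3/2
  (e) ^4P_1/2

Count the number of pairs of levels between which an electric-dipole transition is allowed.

2

(a)–(b): forbidden (ΔS, ΔL).
(a)–(c): allowed.
(a)–(d): allowed.
(a)–(e): forbidden (parity, ΔS).
(b)–(c): forbidden (parity, ΔS).
(b)–(d): forbidden (parity, ΔS, ΔL).
(b)–(e): forbidden (ΔL).
(c)–(d): forbidden (parity).
(c)–(e): forbidden (ΔS).
(d)–(e): forbidden (ΔS).
Allowed pairs: 2 of 10.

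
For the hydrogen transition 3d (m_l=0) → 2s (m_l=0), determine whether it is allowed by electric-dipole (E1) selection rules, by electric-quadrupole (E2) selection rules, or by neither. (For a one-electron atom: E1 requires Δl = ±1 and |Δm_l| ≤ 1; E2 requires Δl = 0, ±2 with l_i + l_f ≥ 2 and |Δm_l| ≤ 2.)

Δl = 0 − 2 = -2; l_i + l_f = 2.
Δm_l = +0.
E1 (Δl = ±1, |Δm_l| ≤ 1): not satisfied.
E2 (Δl = 0,±2, l_i+l_f ≥ 2, |Δm_l| ≤ 2): satisfied.

E2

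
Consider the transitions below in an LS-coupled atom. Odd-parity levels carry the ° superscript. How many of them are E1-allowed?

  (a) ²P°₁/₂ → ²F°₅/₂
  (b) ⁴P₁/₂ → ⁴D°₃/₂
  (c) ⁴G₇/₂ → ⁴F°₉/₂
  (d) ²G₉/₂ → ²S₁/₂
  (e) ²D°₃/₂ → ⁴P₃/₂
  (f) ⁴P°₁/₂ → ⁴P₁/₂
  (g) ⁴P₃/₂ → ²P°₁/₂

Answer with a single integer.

(a) forbidden (parity, ΔL, ΔJ fail)
(b) allowed
(c) allowed
(d) forbidden (parity, ΔL, ΔJ fail)
(e) forbidden (ΔS fails)
(f) allowed
(g) forbidden (ΔS fails)
Total allowed: 3 of 7.

3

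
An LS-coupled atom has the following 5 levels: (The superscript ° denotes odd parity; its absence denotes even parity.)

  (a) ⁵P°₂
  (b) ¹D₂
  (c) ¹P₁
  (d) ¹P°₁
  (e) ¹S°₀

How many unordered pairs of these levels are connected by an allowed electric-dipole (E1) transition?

(a)–(b): forbidden (ΔS).
(a)–(c): forbidden (ΔS).
(a)–(d): forbidden (parity, ΔS).
(a)–(e): forbidden (parity, ΔS, ΔJ).
(b)–(c): forbidden (parity).
(b)–(d): allowed.
(b)–(e): forbidden (ΔL, ΔJ).
(c)–(d): allowed.
(c)–(e): allowed.
(d)–(e): forbidden (parity).
Allowed pairs: 3 of 10.

3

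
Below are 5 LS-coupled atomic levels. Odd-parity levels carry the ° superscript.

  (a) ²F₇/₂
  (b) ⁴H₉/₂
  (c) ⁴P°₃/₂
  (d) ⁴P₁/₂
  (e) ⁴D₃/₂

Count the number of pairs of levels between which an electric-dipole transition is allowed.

2

(a)–(b): forbidden (parity, ΔS, ΔL).
(a)–(c): forbidden (ΔS, ΔL, ΔJ).
(a)–(d): forbidden (parity, ΔS, ΔL, ΔJ).
(a)–(e): forbidden (parity, ΔS, ΔJ).
(b)–(c): forbidden (ΔL, ΔJ).
(b)–(d): forbidden (parity, ΔL, ΔJ).
(b)–(e): forbidden (parity, ΔL, ΔJ).
(c)–(d): allowed.
(c)–(e): allowed.
(d)–(e): forbidden (parity).
Allowed pairs: 2 of 10.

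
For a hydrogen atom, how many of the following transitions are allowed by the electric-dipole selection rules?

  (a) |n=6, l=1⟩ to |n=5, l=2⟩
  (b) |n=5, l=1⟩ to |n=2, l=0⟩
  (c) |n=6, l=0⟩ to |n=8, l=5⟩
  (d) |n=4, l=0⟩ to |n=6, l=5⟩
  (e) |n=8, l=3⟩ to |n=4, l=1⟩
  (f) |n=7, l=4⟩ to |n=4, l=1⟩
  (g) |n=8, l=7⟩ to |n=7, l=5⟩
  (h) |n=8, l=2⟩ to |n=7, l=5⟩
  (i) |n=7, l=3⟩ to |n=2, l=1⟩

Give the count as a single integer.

2

(a) allowed
(b) allowed
(c) forbidden — Δl = +5 (E1 requires Δl = ±1)
(d) forbidden — Δl = +5 (E1 requires Δl = ±1)
(e) forbidden — Δl = -2 (E1 requires Δl = ±1)
(f) forbidden — Δl = -3 (E1 requires Δl = ±1)
(g) forbidden — Δl = -2 (E1 requires Δl = ±1)
(h) forbidden — Δl = +3 (E1 requires Δl = ±1)
(i) forbidden — Δl = -2 (E1 requires Δl = ±1)
Total allowed: 2 of 9.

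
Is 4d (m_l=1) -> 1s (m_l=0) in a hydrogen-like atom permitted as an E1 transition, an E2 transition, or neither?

E2

Δl = 0 − 2 = -2; l_i + l_f = 2.
Δm_l = -1.
E1 (Δl = ±1, |Δm_l| ≤ 1): not satisfied.
E2 (Δl = 0,±2, l_i+l_f ≥ 2, |Δm_l| ≤ 2): satisfied.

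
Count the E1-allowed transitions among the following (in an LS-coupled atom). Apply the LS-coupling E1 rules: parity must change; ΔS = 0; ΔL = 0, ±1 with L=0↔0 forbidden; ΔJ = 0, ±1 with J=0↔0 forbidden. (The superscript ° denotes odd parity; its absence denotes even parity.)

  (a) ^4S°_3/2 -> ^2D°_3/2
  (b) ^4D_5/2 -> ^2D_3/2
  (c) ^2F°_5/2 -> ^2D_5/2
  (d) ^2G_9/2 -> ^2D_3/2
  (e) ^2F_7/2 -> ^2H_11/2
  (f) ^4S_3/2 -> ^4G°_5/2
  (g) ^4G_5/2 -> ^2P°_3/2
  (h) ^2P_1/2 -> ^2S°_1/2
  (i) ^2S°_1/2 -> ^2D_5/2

2

(a) forbidden (parity, ΔS, ΔL fail)
(b) forbidden (parity, ΔS fail)
(c) allowed
(d) forbidden (parity, ΔL, ΔJ fail)
(e) forbidden (parity, ΔL, ΔJ fail)
(f) forbidden (ΔL fails)
(g) forbidden (ΔS, ΔL fail)
(h) allowed
(i) forbidden (ΔL, ΔJ fail)
Total allowed: 2 of 9.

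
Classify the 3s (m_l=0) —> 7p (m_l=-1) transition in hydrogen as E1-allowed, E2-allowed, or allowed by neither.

E1

Δl = 1 − 0 = +1; l_i + l_f = 1.
Δm_l = -1.
E1 (Δl = ±1, |Δm_l| ≤ 1): satisfied.
E2 (Δl = 0,±2, l_i+l_f ≥ 2, |Δm_l| ≤ 2): not satisfied.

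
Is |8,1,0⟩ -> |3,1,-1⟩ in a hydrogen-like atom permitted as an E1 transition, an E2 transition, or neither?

E2

Δl = 1 − 1 = +0; l_i + l_f = 2.
Δm_l = -1.
E1 (Δl = ±1, |Δm_l| ≤ 1): not satisfied.
E2 (Δl = 0,±2, l_i+l_f ≥ 2, |Δm_l| ≤ 2): satisfied.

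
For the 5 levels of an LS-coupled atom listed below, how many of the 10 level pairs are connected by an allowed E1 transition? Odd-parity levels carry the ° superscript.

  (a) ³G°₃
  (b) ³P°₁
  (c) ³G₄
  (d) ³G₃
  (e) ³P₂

(a)–(b): forbidden (parity, ΔL, ΔJ).
(a)–(c): allowed.
(a)–(d): allowed.
(a)–(e): forbidden (ΔL).
(b)–(c): forbidden (ΔL, ΔJ).
(b)–(d): forbidden (ΔL, ΔJ).
(b)–(e): allowed.
(c)–(d): forbidden (parity).
(c)–(e): forbidden (parity, ΔL, ΔJ).
(d)–(e): forbidden (parity, ΔL).
Allowed pairs: 3 of 10.

3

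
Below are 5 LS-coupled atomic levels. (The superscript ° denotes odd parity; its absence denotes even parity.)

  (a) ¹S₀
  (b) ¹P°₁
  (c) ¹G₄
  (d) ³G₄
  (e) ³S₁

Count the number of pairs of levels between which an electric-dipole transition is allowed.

1

(a)–(b): allowed.
(a)–(c): forbidden (parity, ΔL, ΔJ).
(a)–(d): forbidden (parity, ΔS, ΔL, ΔJ).
(a)–(e): forbidden (parity, ΔS, ΔL).
(b)–(c): forbidden (ΔL, ΔJ).
(b)–(d): forbidden (ΔS, ΔL, ΔJ).
(b)–(e): forbidden (ΔS).
(c)–(d): forbidden (parity, ΔS).
(c)–(e): forbidden (parity, ΔS, ΔL, ΔJ).
(d)–(e): forbidden (parity, ΔL, ΔJ).
Allowed pairs: 1 of 10.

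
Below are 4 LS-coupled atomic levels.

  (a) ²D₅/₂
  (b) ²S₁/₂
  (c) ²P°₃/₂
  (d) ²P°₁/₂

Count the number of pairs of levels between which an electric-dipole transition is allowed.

(a)–(b): forbidden (parity, ΔL, ΔJ).
(a)–(c): allowed.
(a)–(d): forbidden (ΔJ).
(b)–(c): allowed.
(b)–(d): allowed.
(c)–(d): forbidden (parity).
Allowed pairs: 3 of 6.

3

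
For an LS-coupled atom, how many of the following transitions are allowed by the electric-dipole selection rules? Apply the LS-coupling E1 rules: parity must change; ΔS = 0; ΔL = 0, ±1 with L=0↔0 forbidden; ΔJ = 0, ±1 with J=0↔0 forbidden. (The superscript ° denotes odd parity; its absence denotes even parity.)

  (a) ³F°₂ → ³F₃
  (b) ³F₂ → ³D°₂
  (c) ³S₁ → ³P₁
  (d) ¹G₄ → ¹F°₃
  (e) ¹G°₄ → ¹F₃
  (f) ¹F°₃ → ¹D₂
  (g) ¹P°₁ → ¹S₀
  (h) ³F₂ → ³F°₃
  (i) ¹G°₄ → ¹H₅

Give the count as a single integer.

(a) allowed
(b) allowed
(c) forbidden (parity fails)
(d) allowed
(e) allowed
(f) allowed
(g) allowed
(h) allowed
(i) allowed
Total allowed: 8 of 9.

8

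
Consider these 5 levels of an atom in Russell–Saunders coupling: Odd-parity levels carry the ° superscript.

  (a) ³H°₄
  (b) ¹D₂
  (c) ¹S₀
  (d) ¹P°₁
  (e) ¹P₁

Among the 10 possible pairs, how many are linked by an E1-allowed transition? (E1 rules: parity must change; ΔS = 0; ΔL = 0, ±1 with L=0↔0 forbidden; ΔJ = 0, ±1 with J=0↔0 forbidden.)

3

(a)–(b): forbidden (ΔS, ΔL, ΔJ).
(a)–(c): forbidden (ΔS, ΔL, ΔJ).
(a)–(d): forbidden (parity, ΔS, ΔL, ΔJ).
(a)–(e): forbidden (ΔS, ΔL, ΔJ).
(b)–(c): forbidden (parity, ΔL, ΔJ).
(b)–(d): allowed.
(b)–(e): forbidden (parity).
(c)–(d): allowed.
(c)–(e): forbidden (parity).
(d)–(e): allowed.
Allowed pairs: 3 of 10.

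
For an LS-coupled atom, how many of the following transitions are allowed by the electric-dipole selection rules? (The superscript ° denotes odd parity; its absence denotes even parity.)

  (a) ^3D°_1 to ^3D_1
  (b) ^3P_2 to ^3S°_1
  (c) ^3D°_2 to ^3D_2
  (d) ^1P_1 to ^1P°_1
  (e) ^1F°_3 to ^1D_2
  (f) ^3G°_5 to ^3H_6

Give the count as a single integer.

(a) allowed
(b) allowed
(c) allowed
(d) allowed
(e) allowed
(f) allowed
Total allowed: 6 of 6.

6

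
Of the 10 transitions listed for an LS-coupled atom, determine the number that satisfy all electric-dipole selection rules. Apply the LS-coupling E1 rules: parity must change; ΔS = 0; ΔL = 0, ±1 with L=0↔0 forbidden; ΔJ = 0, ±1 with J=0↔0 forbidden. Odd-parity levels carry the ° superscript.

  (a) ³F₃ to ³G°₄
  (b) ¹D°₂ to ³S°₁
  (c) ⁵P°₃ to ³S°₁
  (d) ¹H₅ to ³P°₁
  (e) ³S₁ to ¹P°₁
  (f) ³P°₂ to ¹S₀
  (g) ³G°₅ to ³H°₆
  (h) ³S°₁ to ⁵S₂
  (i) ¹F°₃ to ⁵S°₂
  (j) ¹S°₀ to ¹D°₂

1

(a) allowed
(b) forbidden (parity, ΔS, ΔL fail)
(c) forbidden (parity, ΔS, ΔJ fail)
(d) forbidden (ΔS, ΔL, ΔJ fail)
(e) forbidden (ΔS fails)
(f) forbidden (ΔS, ΔJ fail)
(g) forbidden (parity fails)
(h) forbidden (ΔS, ΔL fail)
(i) forbidden (parity, ΔS, ΔL fail)
(j) forbidden (parity, ΔL, ΔJ fail)
Total allowed: 1 of 10.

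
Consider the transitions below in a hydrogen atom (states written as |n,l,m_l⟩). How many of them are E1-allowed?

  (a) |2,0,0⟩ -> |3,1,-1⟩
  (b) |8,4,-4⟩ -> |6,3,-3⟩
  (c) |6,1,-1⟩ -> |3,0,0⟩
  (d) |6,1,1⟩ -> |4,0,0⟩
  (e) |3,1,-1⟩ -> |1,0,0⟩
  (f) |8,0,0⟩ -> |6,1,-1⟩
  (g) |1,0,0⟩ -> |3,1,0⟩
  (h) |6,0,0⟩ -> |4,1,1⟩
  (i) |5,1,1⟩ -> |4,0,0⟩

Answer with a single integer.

(a) allowed
(b) allowed
(c) allowed
(d) allowed
(e) allowed
(f) allowed
(g) allowed
(h) allowed
(i) allowed
Total allowed: 9 of 9.

9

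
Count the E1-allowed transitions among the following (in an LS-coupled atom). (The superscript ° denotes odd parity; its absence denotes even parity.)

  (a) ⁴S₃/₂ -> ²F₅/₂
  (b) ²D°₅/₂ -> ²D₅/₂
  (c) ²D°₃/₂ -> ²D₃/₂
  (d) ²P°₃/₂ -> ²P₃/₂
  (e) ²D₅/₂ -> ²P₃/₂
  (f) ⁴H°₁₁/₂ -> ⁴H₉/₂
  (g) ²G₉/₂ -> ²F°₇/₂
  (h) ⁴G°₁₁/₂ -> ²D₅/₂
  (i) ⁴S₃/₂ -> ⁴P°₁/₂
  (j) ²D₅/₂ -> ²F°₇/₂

(a) forbidden (parity, ΔS, ΔL fail)
(b) allowed
(c) allowed
(d) allowed
(e) forbidden (parity fails)
(f) allowed
(g) allowed
(h) forbidden (ΔS, ΔL, ΔJ fail)
(i) allowed
(j) allowed
Total allowed: 7 of 10.

7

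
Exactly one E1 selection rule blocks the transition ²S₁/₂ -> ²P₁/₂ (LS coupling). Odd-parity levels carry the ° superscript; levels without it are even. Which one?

Reading off the term symbols: S 1/2→1/2, L 0→1, J 1/2→1/2, parity even→even.
Parity must change: even → even — ✗.
ΔS = 0: S: 1/2 → 1/2 — ✓.
ΔL = 0, ±1 (not L=0↔0): L: 0 → 1, ΔL = +1 — ✓.
ΔJ = 0, ±1 (not J=0↔0): J: 1/2 → 1/2, ΔJ = +0 — ✓.

parity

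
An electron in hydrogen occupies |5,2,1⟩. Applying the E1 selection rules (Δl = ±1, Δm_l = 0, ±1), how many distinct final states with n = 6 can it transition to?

E1 requires Δl = ±1, so l_f ∈ {1, 3}; with 0 ≤ l_f ≤ n_f−1 = 5, the allowed l_f values are {1, 3}.
For l_f = 1: m_f ∈ {m_i−1, m_i, m_i+1} ∩ [−1, 1] = {0, 1} → 2 states.
For l_f = 3: m_f ∈ {m_i−1, m_i, m_i+1} ∩ [−3, 3] = {0, 1, 2} → 3 states.
Total: 5.

5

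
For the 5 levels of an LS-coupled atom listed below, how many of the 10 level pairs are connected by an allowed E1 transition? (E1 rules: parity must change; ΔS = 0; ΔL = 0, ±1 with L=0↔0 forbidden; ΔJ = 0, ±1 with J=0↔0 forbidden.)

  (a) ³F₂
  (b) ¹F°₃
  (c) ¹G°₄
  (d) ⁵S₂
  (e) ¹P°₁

0

(a)–(b): forbidden (ΔS).
(a)–(c): forbidden (ΔS, ΔJ).
(a)–(d): forbidden (parity, ΔS, ΔL).
(a)–(e): forbidden (ΔS, ΔL).
(b)–(c): forbidden (parity).
(b)–(d): forbidden (ΔS, ΔL).
(b)–(e): forbidden (parity, ΔL, ΔJ).
(c)–(d): forbidden (ΔS, ΔL, ΔJ).
(c)–(e): forbidden (parity, ΔL, ΔJ).
(d)–(e): forbidden (ΔS).
Allowed pairs: 0 of 10.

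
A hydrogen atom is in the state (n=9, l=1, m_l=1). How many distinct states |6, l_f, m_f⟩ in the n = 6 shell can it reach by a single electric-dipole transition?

E1 requires Δl = ±1, so l_f ∈ {0, 2}; with 0 ≤ l_f ≤ n_f−1 = 5, the allowed l_f values are {0, 2}.
For l_f = 0: m_f ∈ {m_i−1, m_i, m_i+1} ∩ [−0, 0] = {0} → 1 state.
For l_f = 2: m_f ∈ {m_i−1, m_i, m_i+1} ∩ [−2, 2] = {0, 1, 2} → 3 states.
Total: 4.

4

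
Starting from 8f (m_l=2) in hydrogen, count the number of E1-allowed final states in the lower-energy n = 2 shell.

0

E1 requires l_f ∈ {2, 4}, but neither lies in [0, 1], so no final state is reachable.
Total: 0.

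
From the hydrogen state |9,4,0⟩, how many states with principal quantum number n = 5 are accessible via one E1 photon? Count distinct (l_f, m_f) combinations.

3

E1 requires Δl = ±1, so l_f ∈ {3, 5}; with 0 ≤ l_f ≤ n_f−1 = 4, the allowed l_f values are {3}.
For l_f = 3: m_f ∈ {m_i−1, m_i, m_i+1} ∩ [−3, 3] = {-1, 0, 1} → 3 states.
Total: 3.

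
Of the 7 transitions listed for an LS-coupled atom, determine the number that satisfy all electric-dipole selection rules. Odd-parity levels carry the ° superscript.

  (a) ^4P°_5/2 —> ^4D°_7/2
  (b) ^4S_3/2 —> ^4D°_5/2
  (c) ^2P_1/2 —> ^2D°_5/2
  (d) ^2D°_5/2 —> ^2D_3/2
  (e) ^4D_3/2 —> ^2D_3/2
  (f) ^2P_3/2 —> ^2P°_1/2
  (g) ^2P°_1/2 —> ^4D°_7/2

(a) forbidden (parity fails)
(b) forbidden (ΔL fails)
(c) forbidden (ΔJ fails)
(d) allowed
(e) forbidden (parity, ΔS fail)
(f) allowed
(g) forbidden (parity, ΔS, ΔJ fail)
Total allowed: 2 of 7.

2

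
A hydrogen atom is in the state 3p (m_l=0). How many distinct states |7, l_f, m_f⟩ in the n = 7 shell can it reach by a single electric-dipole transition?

4

E1 requires Δl = ±1, so l_f ∈ {0, 2}; with 0 ≤ l_f ≤ n_f−1 = 6, the allowed l_f values are {0, 2}.
For l_f = 0: m_f ∈ {m_i−1, m_i, m_i+1} ∩ [−0, 0] = {0} → 1 state.
For l_f = 2: m_f ∈ {m_i−1, m_i, m_i+1} ∩ [−2, 2] = {-1, 0, 1} → 3 states.
Total: 4.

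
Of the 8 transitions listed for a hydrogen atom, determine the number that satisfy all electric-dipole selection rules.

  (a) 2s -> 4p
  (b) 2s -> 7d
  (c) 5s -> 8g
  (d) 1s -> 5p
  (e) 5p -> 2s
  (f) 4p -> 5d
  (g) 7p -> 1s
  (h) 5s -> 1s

(a) allowed
(b) forbidden — Δl = +2 (E1 requires Δl = ±1)
(c) forbidden — Δl = +4 (E1 requires Δl = ±1)
(d) allowed
(e) allowed
(f) allowed
(g) allowed
(h) forbidden — Δl = +0 (E1 requires Δl = ±1)
Total allowed: 5 of 8.

5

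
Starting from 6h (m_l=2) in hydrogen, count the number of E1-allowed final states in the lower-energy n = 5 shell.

3

E1 requires Δl = ±1, so l_f ∈ {4, 6}; with 0 ≤ l_f ≤ n_f−1 = 4, the allowed l_f values are {4}.
For l_f = 4: m_f ∈ {m_i−1, m_i, m_i+1} ∩ [−4, 4] = {1, 2, 3} → 3 states.
Total: 3.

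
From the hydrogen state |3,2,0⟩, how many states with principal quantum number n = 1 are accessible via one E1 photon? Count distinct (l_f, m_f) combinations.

E1 requires l_f ∈ {1, 3}, but neither lies in [0, 0], so no final state is reachable.
Total: 0.

0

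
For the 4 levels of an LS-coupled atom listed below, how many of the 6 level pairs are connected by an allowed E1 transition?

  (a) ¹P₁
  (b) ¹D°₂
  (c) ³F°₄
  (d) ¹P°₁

2

(a)–(b): allowed.
(a)–(c): forbidden (ΔS, ΔL, ΔJ).
(a)–(d): allowed.
(b)–(c): forbidden (parity, ΔS, ΔJ).
(b)–(d): forbidden (parity).
(c)–(d): forbidden (parity, ΔS, ΔL, ΔJ).
Allowed pairs: 2 of 6.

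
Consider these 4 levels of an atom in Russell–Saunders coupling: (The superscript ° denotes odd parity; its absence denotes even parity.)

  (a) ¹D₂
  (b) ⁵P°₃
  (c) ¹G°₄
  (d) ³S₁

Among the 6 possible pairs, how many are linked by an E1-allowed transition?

(a)–(b): forbidden (ΔS).
(a)–(c): forbidden (ΔL, ΔJ).
(a)–(d): forbidden (parity, ΔS, ΔL).
(b)–(c): forbidden (parity, ΔS, ΔL).
(b)–(d): forbidden (ΔS, ΔJ).
(c)–(d): forbidden (ΔS, ΔL, ΔJ).
Allowed pairs: 0 of 6.

0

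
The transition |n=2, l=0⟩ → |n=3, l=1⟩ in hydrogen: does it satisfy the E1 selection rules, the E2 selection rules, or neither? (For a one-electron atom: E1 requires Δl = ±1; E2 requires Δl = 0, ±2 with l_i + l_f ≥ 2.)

E1

Δl = 1 − 0 = +1; l_i + l_f = 1.
E1 (Δl = ±1): satisfied.
E2 (Δl = 0,±2, l_i+l_f ≥ 2): not satisfied.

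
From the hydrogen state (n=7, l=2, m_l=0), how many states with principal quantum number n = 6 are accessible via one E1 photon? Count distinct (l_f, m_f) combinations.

6

E1 requires Δl = ±1, so l_f ∈ {1, 3}; with 0 ≤ l_f ≤ n_f−1 = 5, the allowed l_f values are {1, 3}.
For l_f = 1: m_f ∈ {m_i−1, m_i, m_i+1} ∩ [−1, 1] = {-1, 0, 1} → 3 states.
For l_f = 3: m_f ∈ {m_i−1, m_i, m_i+1} ∩ [−3, 3] = {-1, 0, 1} → 3 states.
Total: 6.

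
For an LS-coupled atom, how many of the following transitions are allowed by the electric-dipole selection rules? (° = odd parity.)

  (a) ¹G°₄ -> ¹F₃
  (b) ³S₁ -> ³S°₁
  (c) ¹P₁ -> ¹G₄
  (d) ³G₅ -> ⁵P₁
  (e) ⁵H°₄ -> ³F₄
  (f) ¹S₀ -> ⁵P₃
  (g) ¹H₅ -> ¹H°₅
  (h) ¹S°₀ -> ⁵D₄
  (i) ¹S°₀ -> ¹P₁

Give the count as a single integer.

(a) allowed
(b) forbidden (ΔL fails)
(c) forbidden (parity, ΔL, ΔJ fail)
(d) forbidden (parity, ΔS, ΔL, ΔJ fail)
(e) forbidden (ΔS, ΔL fail)
(f) forbidden (parity, ΔS, ΔJ fail)
(g) allowed
(h) forbidden (ΔS, ΔL, ΔJ fail)
(i) allowed
Total allowed: 3 of 9.

3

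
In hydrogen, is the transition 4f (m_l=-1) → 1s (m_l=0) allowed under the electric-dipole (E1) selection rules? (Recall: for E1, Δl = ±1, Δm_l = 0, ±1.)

l: 3 → 0 (Δl = -3). Δl = ±1 violated.
m_l: -1 → 0 (Δm_l = +1). |Δm_l| ≤ 1 satisfied.
The transition is electric-dipole forbidden.

forbidden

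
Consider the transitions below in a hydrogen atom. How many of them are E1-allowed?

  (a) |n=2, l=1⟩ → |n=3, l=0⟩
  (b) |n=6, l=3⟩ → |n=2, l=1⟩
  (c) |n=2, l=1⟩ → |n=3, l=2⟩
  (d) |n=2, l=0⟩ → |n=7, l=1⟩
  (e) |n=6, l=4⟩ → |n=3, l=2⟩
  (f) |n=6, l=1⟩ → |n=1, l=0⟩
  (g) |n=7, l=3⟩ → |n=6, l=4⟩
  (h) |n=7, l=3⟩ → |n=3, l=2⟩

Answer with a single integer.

(a) allowed
(b) forbidden — Δl = -2 (E1 requires Δl = ±1)
(c) allowed
(d) allowed
(e) forbidden — Δl = -2 (E1 requires Δl = ±1)
(f) allowed
(g) allowed
(h) allowed
Total allowed: 6 of 8.

6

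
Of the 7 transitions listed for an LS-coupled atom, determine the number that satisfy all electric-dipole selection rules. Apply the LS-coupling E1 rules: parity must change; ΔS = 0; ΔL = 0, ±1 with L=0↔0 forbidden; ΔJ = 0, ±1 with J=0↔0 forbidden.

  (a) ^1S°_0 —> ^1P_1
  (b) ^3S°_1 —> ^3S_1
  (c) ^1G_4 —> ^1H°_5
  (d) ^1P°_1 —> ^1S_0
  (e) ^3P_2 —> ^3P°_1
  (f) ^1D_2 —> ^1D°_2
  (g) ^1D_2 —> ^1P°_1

6

(a) allowed
(b) forbidden (ΔL fails)
(c) allowed
(d) allowed
(e) allowed
(f) allowed
(g) allowed
Total allowed: 6 of 7.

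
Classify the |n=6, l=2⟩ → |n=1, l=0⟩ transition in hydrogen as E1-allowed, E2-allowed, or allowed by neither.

E2

Δl = 0 − 2 = -2; l_i + l_f = 2.
E1 (Δl = ±1): not satisfied.
E2 (Δl = 0,±2, l_i+l_f ≥ 2): satisfied.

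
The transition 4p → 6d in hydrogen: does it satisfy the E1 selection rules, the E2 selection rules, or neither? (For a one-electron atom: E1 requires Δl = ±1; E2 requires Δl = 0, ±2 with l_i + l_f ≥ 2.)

E1

Δl = 2 − 1 = +1; l_i + l_f = 3.
E1 (Δl = ±1): satisfied.
E2 (Δl = 0,±2, l_i+l_f ≥ 2): not satisfied.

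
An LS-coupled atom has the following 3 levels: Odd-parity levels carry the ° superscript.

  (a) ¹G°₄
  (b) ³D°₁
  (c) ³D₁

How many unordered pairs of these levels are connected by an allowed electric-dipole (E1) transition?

(a)–(b): forbidden (parity, ΔS, ΔL, ΔJ).
(a)–(c): forbidden (ΔS, ΔL, ΔJ).
(b)–(c): allowed.
Allowed pairs: 1 of 3.

1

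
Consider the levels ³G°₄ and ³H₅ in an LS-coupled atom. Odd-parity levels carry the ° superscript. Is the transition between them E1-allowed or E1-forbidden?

Parity must change: odd → even — ok.
ΔS = 0: S: 1 → 1 — ok.
ΔJ = 0, ±1 (not J=0↔0): J: 4 → 5, ΔJ = +1 — ok.
ΔL = 0, ±1 (not L=0↔0): L: 4 → 5, ΔL = +1 — ok.
All four E1 rules are satisfied.

allowed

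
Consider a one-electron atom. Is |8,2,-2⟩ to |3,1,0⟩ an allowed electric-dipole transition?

Δl = 1 − 2 = -1; the E1 rule Δl = ±1 is ok.
m_l: -2 → 0 (Δm_l = +2). |Δm_l| ≤ 1 fails.
The transition is electric-dipole forbidden.

forbidden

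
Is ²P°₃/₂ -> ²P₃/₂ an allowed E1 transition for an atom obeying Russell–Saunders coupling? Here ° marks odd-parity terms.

Reading off the term symbols: S 1/2→1/2, L 1→1, J 3/2→3/2, parity odd→even.
ΔL = 0, ±1 (not L=0↔0): L: 1 → 1, ΔL = +0 — passes.
Parity must change: odd → even — passes.
ΔS = 0: S: 1/2 → 1/2 — passes.
ΔJ = 0, ±1 (not J=0↔0): J: 3/2 → 3/2, ΔJ = +0 — passes.
All four E1 rules are satisfied.

allowed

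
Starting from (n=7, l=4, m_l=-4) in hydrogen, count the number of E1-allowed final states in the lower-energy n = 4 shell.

1

E1 requires Δl = ±1, so l_f ∈ {3, 5}; with 0 ≤ l_f ≤ n_f−1 = 3, the allowed l_f values are {3}.
For l_f = 3: m_f ∈ {m_i−1, m_i, m_i+1} ∩ [−3, 3] = {-3} → 1 state.
Total: 1.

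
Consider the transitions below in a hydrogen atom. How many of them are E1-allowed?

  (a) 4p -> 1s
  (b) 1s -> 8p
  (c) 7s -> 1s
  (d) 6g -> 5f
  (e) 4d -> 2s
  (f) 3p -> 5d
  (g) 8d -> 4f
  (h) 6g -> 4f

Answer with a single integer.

(a) allowed
(b) allowed
(c) forbidden — Δl = +0 (E1 requires Δl = ±1)
(d) allowed
(e) forbidden — Δl = -2 (E1 requires Δl = ±1)
(f) allowed
(g) allowed
(h) allowed
Total allowed: 6 of 8.

6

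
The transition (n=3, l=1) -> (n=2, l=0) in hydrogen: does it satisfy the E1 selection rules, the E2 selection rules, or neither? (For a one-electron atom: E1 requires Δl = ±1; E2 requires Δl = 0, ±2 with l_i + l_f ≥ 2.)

E1

Δl = 0 − 1 = -1; l_i + l_f = 1.
E1 (Δl = ±1): satisfied.
E2 (Δl = 0,±2, l_i+l_f ≥ 2): not satisfied.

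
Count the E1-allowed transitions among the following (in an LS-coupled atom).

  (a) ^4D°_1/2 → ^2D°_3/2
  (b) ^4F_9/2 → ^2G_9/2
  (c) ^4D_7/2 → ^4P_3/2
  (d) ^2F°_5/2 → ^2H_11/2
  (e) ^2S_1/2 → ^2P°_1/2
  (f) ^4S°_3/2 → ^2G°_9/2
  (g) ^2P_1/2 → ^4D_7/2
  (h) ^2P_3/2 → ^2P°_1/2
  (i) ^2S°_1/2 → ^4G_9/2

2

(a) forbidden (parity, ΔS fail)
(b) forbidden (parity, ΔS fail)
(c) forbidden (parity, ΔJ fail)
(d) forbidden (ΔL, ΔJ fail)
(e) allowed
(f) forbidden (parity, ΔS, ΔL, ΔJ fail)
(g) forbidden (parity, ΔS, ΔJ fail)
(h) allowed
(i) forbidden (ΔS, ΔL, ΔJ fail)
Total allowed: 2 of 9.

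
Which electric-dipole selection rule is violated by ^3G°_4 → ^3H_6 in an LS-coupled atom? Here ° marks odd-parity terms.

the ΔJ = 0, ±1 rule

Reading off the term symbols: S 1→1, L 4→5, J 4→6, parity odd→even.
ΔL = 0, ±1 (not L=0↔0): L: 4 → 5, ΔL = +1 — ok.
ΔS = 0: S: 1 → 1 — ok.
Parity must change: odd → even — ok.
ΔJ = 0, ±1 (not J=0↔0): J: 4 → 6, ΔJ = +2 — fails.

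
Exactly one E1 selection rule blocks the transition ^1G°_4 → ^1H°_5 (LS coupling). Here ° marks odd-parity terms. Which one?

Reading off the term symbols: S 0→0, L 4→5, J 4→5, parity odd→odd.
ΔJ = 0, ±1 (not J=0↔0): J: 4 → 5, ΔJ = +1 — ✓.
ΔS = 0: S: 0 → 0 — ✓.
Parity must change: odd → odd — ✗.
ΔL = 0, ±1 (not L=0↔0): L: 4 → 5, ΔL = +1 — ✓.

parity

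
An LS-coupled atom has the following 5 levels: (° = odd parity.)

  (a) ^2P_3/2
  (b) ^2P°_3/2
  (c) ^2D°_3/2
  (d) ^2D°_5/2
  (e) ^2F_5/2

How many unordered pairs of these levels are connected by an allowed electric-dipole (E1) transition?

5

(a)–(b): allowed.
(a)–(c): allowed.
(a)–(d): allowed.
(a)–(e): forbidden (parity, ΔL).
(b)–(c): forbidden (parity).
(b)–(d): forbidden (parity).
(b)–(e): forbidden (ΔL).
(c)–(d): forbidden (parity).
(c)–(e): allowed.
(d)–(e): allowed.
Allowed pairs: 5 of 10.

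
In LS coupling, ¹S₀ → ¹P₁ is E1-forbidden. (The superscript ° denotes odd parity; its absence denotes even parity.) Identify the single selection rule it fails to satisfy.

parity

ΔL = 0, ±1 (not L=0↔0): L: 0 → 1, ΔL = +1 — satisfied.
ΔS = 0: S: 0 → 0 — satisfied.
ΔJ = 0, ±1 (not J=0↔0): J: 0 → 1, ΔJ = +1 — satisfied.
Parity must change: even → even — violated.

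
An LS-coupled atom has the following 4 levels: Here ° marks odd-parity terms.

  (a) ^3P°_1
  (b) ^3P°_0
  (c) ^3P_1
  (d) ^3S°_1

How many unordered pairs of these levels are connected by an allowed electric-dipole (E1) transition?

3

(a)–(b): forbidden (parity).
(a)–(c): allowed.
(a)–(d): forbidden (parity).
(b)–(c): allowed.
(b)–(d): forbidden (parity).
(c)–(d): allowed.
Allowed pairs: 3 of 6.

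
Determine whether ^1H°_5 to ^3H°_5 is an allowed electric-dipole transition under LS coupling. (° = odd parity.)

Initial level: S=0, L=5, J=5, parity odd. Final level: S=1, L=5, J=5, parity odd.
Parity must change: odd → odd — violated.
ΔS = 0: S: 0 → 1 — violated.
ΔL = 0, ±1 (not L=0↔0): L: 5 → 5, ΔL = +0 — satisfied.
ΔJ = 0, ±1 (not J=0↔0): J: 5 → 5, ΔJ = +0 — satisfied.
Rule(s) violated: parity, ΔS.

forbidden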